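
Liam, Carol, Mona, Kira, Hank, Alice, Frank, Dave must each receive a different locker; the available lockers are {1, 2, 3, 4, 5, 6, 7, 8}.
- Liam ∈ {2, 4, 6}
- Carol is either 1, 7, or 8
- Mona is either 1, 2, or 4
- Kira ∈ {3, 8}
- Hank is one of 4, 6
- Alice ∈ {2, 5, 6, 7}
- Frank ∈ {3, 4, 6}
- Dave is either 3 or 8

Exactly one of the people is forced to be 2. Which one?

The 8 variables together cover exactly {1, 2, 3, 4, 5, 6, 7, 8} — 8 values for 8 variables — and 5 appears only in Alice's list, so Alice = 5.
The 7 still-open variables draw from only 7 values {1, 2, 3, 4, 6, 7, 8}, so each is used; only Carol can be 7, hence Carol = 7.
Among the 6 still-open variables, 1 fits only Mona (and all 6 values in {1, 2, 3, 4, 6, 8} must be used), so Mona = 1.
The 5 still-open variables together cover exactly {2, 3, 4, 6, 8} — 5 values for 5 variables — and 2 appears only in Liam's list, so Liam = 2.

Liam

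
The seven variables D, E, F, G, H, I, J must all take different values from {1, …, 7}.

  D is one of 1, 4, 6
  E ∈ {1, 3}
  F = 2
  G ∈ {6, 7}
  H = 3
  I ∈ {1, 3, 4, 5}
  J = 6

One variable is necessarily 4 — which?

F's domain is down to {2}, so F = 2.
That leaves H = 3. Strike 3 from E, I.
That leaves J = 6. Eliminate 6 elsewhere: D, G.
E's domain is down to {1}, so E = 1. Eliminate 1 elsewhere: D, I.
So 4 goes to D.

D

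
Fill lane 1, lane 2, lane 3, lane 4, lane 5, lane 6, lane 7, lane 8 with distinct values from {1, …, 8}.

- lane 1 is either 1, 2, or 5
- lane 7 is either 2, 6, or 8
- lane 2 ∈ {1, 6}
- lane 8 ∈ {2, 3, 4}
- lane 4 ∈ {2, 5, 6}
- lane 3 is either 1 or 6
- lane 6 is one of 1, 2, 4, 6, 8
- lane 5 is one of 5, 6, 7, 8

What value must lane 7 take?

8

The 8 variables draw from only 8 values {1, 2, 3, 4, 5, 6, 7, 8}, so each is used; only lane 8 can be 3, hence lane 8 = 3.
The 7 still-open variables draw from only 7 values {1, 2, 4, 5, 6, 7, 8}, so each is used; only lane 6 can be 4, hence lane 6 = 4.
Among the 6 still-open variables, 7 fits only lane 5 (and all 6 values in {1, 2, 5, 6, 7, 8} must be used), so lane 5 = 7.
Among the 5 still-open variables, 8 fits only lane 7 (and all 5 values in {1, 2, 5, 6, 8} must be used), so lane 7 = 8.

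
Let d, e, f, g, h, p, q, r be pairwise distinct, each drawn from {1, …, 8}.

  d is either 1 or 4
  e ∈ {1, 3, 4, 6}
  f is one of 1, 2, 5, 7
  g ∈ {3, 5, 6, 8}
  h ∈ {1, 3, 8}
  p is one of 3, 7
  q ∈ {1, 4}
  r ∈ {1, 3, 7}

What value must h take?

8

Among the 8 variables, 2 fits only f (and all 8 values in {1, 2, 3, 4, 5, 6, 7, 8} must be used), so f = 2.
The 7 still-open variables draw from only 7 values {1, 3, 4, 5, 6, 7, 8}, so each is used; only g can be 5, hence g = 5.
Among the 6 still-open variables, 6 fits only e (and all 6 values in {1, 3, 4, 6, 7, 8} must be used), so e = 6.
Among the 5 still-open variables, 8 fits only h (and all 5 values in {1, 3, 4, 7, 8} must be used), so h = 8.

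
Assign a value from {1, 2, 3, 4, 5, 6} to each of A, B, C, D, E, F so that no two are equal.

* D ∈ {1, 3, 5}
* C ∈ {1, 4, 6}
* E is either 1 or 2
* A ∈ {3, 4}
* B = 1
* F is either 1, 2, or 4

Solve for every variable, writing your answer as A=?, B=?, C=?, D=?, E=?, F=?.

B's domain is down to {1}, so B = 1. Eliminate 1 elsewhere: C, D, E, F.
E has just one choice, so E = 2. Strike 2 from F.
F's domain is down to {4}, so F = 4. Eliminate 4 elsewhere: A, C.
A must be 3 (only option left). Remove 3 from D.
That leaves C = 6.
D must be 5 (only option left).

A=3, B=1, C=6, D=5, E=2, F=4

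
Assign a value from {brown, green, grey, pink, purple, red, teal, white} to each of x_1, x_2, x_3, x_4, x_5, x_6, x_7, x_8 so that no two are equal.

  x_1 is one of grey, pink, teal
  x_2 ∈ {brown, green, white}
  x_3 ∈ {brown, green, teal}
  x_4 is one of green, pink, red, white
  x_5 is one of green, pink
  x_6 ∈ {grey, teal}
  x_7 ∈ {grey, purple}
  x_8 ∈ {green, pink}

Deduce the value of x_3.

brown

The 8 variables draw from only 8 values {brown, green, grey, pink, purple, red, teal, white}, so each is used; only x_7 can be purple, hence x_7 = purple.
The 7 still-open variables together cover exactly {brown, green, grey, pink, red, teal, white} — 7 values for 7 variables — and red appears only in x_4's list, so x_4 = red.
The 6 still-open variables draw from only 6 values {brown, green, grey, pink, teal, white}, so each is used; only x_2 can be white, hence x_2 = white.
Among the 5 still-open variables, brown fits only x_3 (and all 5 values in {brown, green, grey, pink, teal} must be used), so x_3 = brown.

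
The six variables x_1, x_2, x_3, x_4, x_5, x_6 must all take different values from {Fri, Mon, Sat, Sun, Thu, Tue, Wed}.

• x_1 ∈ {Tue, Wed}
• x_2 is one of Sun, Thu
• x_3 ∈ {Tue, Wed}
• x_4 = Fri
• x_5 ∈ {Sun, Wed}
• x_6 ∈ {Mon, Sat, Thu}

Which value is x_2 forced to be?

Thu

x_4's domain is down to {Fri}, so x_4 = Fri.
The 2 variables x_1 and x_3 are confined to {Tue, Wed}, which locks those values in; drop them from x_5.
x_5 must be Sun (only option left). Remove Sun from x_2.
So x_2 = Thu.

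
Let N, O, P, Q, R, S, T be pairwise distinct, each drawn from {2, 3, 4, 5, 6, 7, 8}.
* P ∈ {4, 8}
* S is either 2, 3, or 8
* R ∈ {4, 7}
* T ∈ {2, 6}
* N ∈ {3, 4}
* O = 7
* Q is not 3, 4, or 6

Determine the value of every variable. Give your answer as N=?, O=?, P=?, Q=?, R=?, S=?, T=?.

O must be 7 (only option left). Remove 7 from Q, R.
R has just one choice, so R = 4. So N, P can't be 4.
N has just one choice, so N = 3. Remove 3 from S.
P's domain is down to {8}, so P = 8. So Q, S can't be 8.
S must be 2 (only option left). Strike 2 from Q, T.
That leaves T = 6.
Q must be 5 (only option left).

N=3, O=7, P=8, Q=5, R=4, S=2, T=6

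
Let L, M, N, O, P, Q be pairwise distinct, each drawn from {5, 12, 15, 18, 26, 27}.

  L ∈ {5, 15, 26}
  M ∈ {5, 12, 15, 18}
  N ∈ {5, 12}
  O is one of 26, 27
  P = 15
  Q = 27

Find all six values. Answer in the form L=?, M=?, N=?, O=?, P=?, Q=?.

P must be 15 (only option left). Remove 15 from L, M.
That leaves Q = 27. Eliminate 27 elsewhere: O.
That leaves O = 26. Remove 26 from L.
L's domain is down to {5}, so L = 5. Strike 5 from M, N.
That leaves N = 12. Eliminate 12 elsewhere: M.
M must be 18 (only option left).

L=5, M=18, N=12, O=26, P=15, Q=27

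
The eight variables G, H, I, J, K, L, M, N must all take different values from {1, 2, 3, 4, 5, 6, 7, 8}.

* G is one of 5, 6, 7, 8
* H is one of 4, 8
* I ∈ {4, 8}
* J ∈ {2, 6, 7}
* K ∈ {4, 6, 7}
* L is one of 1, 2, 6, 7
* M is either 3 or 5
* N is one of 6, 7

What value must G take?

5

Among the 8 variables, 1 fits only L (and all 8 values in {1, 2, 3, 4, 5, 6, 7, 8} must be used), so L = 1.
Among the 7 still-open variables, 2 fits only J (and all 7 values in {2, 3, 4, 5, 6, 7, 8} must be used), so J = 2.
Among the 6 still-open variables, 3 fits only M (and all 6 values in {3, 4, 5, 6, 7, 8} must be used), so M = 3.
The 5 still-open variables draw from only 5 values {4, 5, 6, 7, 8}, so each is used; only G can be 5, hence G = 5.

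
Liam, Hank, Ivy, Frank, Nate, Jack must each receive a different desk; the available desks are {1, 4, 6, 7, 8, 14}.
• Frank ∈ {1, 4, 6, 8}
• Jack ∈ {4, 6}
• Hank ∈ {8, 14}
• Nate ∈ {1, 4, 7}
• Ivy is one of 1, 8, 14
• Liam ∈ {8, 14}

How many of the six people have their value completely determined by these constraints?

2

The 6 variables draw from only 6 values {1, 4, 6, 7, 8, 14}, so each is used; only Nate can be 7, hence Nate = 7.
Liam and Hank share exactly the 2 values {8, 14}; by pigeonhole those values go to them, so strike 8, 14 from Ivy, Frank.
That leaves Ivy = 1. Strike 1 from Frank.
Determined: Ivy=1, Nate=7. The other people each still have more than one consistent value. That makes 2.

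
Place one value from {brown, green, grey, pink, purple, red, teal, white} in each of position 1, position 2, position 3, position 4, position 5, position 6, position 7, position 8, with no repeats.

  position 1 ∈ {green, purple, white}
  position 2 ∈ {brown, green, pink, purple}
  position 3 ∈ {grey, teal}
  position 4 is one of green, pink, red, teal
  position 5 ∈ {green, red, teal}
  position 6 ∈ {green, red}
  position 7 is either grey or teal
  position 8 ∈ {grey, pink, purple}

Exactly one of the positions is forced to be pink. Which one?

The 8 variables draw from only 8 values {brown, green, grey, pink, purple, red, teal, white}, so each is used; only position 2 can be brown, hence position 2 = brown.
Among the 7 still-open variables, white fits only position 1 (and all 7 values in {green, grey, pink, purple, red, teal, white} must be used), so position 1 = white.
Among the 6 still-open variables, purple fits only position 8 (and all 6 values in {green, grey, pink, purple, red, teal} must be used), so position 8 = purple.
The 5 still-open variables draw from only 5 values {green, grey, pink, red, teal}, so each is used; only position 4 can be pink, hence position 4 = pink.

position 4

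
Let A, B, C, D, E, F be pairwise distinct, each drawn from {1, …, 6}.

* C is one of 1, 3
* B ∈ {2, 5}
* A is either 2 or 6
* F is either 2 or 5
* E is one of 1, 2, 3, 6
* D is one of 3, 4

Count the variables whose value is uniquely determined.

2

The 6 variables draw from only 6 values {1, 2, 3, 4, 5, 6}, so each is used; only D can be 4, hence D = 4.
B and F share exactly the 2 values {2, 5}; by pigeonhole those values go to them, so strike 2, 5 from A, E.
A's domain is down to {6}, so A = 6. Strike 6 from E.
Determined: A=6, D=4. The other variables each still have more than one consistent value. That makes 2.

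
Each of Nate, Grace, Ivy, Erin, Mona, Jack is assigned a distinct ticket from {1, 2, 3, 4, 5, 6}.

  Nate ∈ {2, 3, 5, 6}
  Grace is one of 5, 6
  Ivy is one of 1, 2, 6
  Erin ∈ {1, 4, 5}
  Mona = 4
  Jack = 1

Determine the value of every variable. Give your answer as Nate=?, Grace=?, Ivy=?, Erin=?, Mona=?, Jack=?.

Nate=3, Grace=6, Ivy=2, Erin=5, Mona=4, Jack=1

Mona has just one choice, so Mona = 4. Remove 4 from Erin.
That leaves Jack = 1. Strike 1 from Ivy, Erin.
Erin must be 5 (only option left). Remove 5 from Nate, Grace.
Grace's domain is down to {6}, so Grace = 6. So Nate, Ivy can't be 6.
That leaves Ivy = 2. Strike 2 from Nate.
Nate has just one choice, so Nate = 3.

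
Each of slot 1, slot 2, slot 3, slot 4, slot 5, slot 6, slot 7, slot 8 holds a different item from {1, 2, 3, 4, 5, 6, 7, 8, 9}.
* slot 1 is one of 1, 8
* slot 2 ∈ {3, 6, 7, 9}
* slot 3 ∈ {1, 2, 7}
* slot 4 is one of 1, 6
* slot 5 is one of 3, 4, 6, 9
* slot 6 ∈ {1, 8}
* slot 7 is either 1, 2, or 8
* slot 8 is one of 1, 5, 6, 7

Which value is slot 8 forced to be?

slot 1 and slot 6 between them cover only {1, 8} — a naked pair. Remove those values from slot 3, slot 4, slot 7, slot 8.
slot 4 must be 6 (only option left). Eliminate 6 elsewhere: slot 2, slot 5, slot 8.
That leaves slot 7 = 2. Strike 2 from slot 3.
slot 3 has just one choice, so slot 3 = 7. Strike 7 from slot 2, slot 8.
So slot 8 = 5.

5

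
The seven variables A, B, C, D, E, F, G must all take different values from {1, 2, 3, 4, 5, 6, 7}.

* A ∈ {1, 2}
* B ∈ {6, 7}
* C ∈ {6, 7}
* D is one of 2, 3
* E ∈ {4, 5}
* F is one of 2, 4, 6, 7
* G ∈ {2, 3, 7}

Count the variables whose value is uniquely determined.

The 7 variables draw from only 7 values {1, 2, 3, 4, 5, 6, 7}, so each is used; only A can be 1, hence A = 1.
The 6 still-open variables together cover exactly {2, 3, 4, 5, 6, 7} — 6 values for 6 variables — and 5 appears only in E's list, so E = 5.
Among the 5 still-open variables, 4 fits only F (and all 5 values in {2, 3, 4, 6, 7} must be used), so F = 4.
B and C share exactly the 2 values {6, 7}; by pigeonhole those values go to them, so strike 6, 7 from G.
Determined: A=1, E=5, F=4. The other variables each still have more than one consistent value. That makes 3.

3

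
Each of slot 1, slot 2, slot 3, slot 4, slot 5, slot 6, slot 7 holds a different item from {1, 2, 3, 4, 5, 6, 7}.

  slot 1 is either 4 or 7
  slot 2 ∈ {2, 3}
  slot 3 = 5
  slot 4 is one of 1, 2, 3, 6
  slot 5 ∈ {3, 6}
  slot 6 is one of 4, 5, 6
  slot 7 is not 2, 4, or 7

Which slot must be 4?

slot 6

slot 3 must be 5 (only option left). Strike 5 from slot 6, slot 7.
The 6 still-open variables draw from only 6 values {1, 2, 3, 4, 6, 7}, so each is used; only slot 1 can be 7, hence slot 1 = 7.
The 5 still-open variables draw from only 5 values {1, 2, 3, 4, 6}, so each is used; only slot 6 can be 4, hence slot 6 = 4.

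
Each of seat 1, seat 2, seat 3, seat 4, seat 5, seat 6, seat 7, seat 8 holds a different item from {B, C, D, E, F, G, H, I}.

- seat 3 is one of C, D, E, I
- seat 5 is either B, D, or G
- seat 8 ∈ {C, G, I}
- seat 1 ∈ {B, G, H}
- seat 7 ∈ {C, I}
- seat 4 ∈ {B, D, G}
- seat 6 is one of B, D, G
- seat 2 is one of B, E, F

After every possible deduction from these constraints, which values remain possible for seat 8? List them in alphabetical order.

The 8 variables together cover exactly {B, C, D, E, F, G, H, I} — 8 values for 8 variables — and F appears only in seat 2's list, so seat 2 = F.
The 7 still-open variables draw from only 7 values {B, C, D, E, G, H, I}, so each is used; only seat 3 can be E, hence seat 3 = E.
The 6 still-open variables draw from only 6 values {B, C, D, G, H, I}, so each is used; only seat 1 can be H, hence seat 1 = H.
seat 4, seat 5, seat 6 between them cover only {B, D, G} — a naked triple. Remove those values from seat 8.
No further eliminations apply; seat 8 can still be any of C, I.

C, I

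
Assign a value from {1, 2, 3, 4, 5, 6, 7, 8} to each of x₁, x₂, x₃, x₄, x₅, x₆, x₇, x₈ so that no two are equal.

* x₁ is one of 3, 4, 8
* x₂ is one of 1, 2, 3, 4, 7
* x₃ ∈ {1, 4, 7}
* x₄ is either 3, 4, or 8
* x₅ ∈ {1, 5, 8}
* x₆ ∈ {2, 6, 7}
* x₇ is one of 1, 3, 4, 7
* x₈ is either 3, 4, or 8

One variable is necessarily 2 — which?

The 8 variables draw from only 8 values {1, 2, 3, 4, 5, 6, 7, 8}, so each is used; only x₅ can be 5, hence x₅ = 5.
Among the 7 still-open variables, 6 fits only x₆ (and all 7 values in {1, 2, 3, 4, 6, 7, 8} must be used), so x₆ = 6.
The 6 still-open variables draw from only 6 values {1, 2, 3, 4, 7, 8}, so each is used; only x₂ can be 2, hence x₂ = 2.

x₂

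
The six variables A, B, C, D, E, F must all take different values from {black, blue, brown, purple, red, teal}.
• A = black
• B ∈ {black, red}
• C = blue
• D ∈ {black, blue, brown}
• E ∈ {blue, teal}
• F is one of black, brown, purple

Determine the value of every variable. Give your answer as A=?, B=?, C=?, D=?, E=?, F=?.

A must be black (only option left). Eliminate black elsewhere: B, D, F.
B must be red (only option left).
That leaves C = blue. Remove blue from D, E.
D's domain is down to {brown}, so D = brown. Eliminate brown elsewhere: F.
That leaves E = teal.
F must be purple (only option left).

A=black, B=red, C=blue, D=brown, E=teal, F=purple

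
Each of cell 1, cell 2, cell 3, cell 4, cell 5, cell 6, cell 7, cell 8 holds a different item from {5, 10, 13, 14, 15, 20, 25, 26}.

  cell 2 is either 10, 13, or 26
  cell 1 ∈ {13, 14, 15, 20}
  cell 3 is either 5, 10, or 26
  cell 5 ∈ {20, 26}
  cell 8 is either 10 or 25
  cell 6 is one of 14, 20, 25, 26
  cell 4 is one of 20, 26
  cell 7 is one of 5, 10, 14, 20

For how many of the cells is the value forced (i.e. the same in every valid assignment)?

Among the 8 variables, 15 fits only cell 1 (and all 8 values in {5, 10, 13, 14, 15, 20, 25, 26} must be used), so cell 1 = 15.
Among the 7 still-open variables, 13 fits only cell 2 (and all 7 values in {5, 10, 13, 14, 20, 25, 26} must be used), so cell 2 = 13.
The 2 variables cell 4 and cell 5 are confined to {20, 26}, which locks those values in; drop them from cell 3, cell 6, cell 7.
Determined: cell 1=15, cell 2=13. The other cells each still have more than one consistent value. That makes 2.

2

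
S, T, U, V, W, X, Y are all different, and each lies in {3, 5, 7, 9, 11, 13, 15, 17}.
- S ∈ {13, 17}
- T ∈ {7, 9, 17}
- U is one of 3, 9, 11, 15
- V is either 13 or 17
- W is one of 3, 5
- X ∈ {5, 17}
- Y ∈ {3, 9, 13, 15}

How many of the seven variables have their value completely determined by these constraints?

S and V share exactly the 2 values {13, 17}; by pigeonhole those values go to them, so strike 13, 17 from T, X, Y.
X's domain is down to {5}, so X = 5. Remove 5 from W.
W's domain is down to {3}, so W = 3. Strike 3 from U, Y.
Determined: W=3, X=5. The other variables each still have more than one consistent value. That makes 2.

2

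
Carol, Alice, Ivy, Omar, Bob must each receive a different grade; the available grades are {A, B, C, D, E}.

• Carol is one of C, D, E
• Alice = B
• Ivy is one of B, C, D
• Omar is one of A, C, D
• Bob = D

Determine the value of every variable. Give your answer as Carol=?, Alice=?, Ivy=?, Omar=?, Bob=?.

Alice must be B (only option left). Remove B from Ivy.
Bob must be D (only option left). Remove D from Carol, Ivy, Omar.
Ivy must be C (only option left). Strike C from Carol, Omar.
Omar must be A (only option left).
That leaves Carol = E.

Carol=E, Alice=B, Ivy=C, Omar=A, Bob=D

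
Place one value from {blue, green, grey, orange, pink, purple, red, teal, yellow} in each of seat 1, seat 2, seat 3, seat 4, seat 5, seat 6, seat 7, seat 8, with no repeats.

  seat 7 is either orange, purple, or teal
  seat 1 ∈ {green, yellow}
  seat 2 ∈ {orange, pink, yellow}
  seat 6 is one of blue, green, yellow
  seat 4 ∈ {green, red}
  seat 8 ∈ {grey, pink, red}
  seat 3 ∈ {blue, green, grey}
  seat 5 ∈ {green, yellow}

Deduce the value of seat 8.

seat 1 and seat 5 between them cover only {green, yellow} — a naked pair. Remove those values from seat 2, seat 3, seat 4, seat 6.
seat 4's domain is down to {red}, so seat 4 = red. Remove red from seat 8.
seat 6's domain is down to {blue}, so seat 6 = blue. So seat 3 can't be blue.
seat 3 must be grey (only option left). Eliminate grey elsewhere: seat 8.
So seat 8 = pink.

pink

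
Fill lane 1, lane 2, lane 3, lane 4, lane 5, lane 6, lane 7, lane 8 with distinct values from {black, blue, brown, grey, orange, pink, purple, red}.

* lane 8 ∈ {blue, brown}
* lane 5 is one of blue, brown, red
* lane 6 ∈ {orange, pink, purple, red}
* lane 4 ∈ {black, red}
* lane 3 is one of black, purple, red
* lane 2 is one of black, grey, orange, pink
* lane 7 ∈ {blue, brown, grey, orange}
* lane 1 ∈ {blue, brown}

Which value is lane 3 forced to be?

purple

The 2 variables lane 1 and lane 8 are confined to {blue, brown}, which locks those values in; drop them from lane 5, lane 7.
lane 5 has just one choice, so lane 5 = red. Remove red from lane 3, lane 4, lane 6.
lane 4's domain is down to {black}, so lane 4 = black. Remove black from lane 2, lane 3.
So lane 3 = purple.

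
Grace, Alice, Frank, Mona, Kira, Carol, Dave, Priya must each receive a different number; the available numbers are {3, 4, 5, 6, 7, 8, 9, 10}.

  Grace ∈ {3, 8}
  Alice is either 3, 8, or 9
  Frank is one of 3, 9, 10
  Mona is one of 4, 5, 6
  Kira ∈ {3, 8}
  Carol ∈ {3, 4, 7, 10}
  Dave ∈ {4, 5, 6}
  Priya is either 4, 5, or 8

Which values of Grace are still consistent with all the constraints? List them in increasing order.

3, 8

The 8 variables draw from only 8 values {3, 4, 5, 6, 7, 8, 9, 10}, so each is used; only Carol can be 7, hence Carol = 7.
Among the 7 still-open variables, 10 fits only Frank (and all 7 values in {3, 4, 5, 6, 8, 9, 10} must be used), so Frank = 10.
Among the 6 still-open variables, 9 fits only Alice (and all 6 values in {3, 4, 5, 6, 8, 9} must be used), so Alice = 9.
Grace and Kira between them cover only {3, 8} — a naked pair. Remove those values from Priya.
No further eliminations apply; Grace can still be any of 3, 8.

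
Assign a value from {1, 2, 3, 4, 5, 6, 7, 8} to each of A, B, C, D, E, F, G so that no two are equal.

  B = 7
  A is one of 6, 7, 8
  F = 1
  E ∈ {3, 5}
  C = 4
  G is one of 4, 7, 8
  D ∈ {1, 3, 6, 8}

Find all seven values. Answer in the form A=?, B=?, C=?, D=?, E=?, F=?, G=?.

A=6, B=7, C=4, D=3, E=5, F=1, G=8

B has just one choice, so B = 7. So A, G can't be 7.
C's domain is down to {4}, so C = 4. Strike 4 from G.
That leaves F = 1. So D can't be 1.
G has just one choice, so G = 8. So A, D can't be 8.
That leaves A = 6. Strike 6 from D.
That leaves D = 3. So E can't be 3.
That leaves E = 5.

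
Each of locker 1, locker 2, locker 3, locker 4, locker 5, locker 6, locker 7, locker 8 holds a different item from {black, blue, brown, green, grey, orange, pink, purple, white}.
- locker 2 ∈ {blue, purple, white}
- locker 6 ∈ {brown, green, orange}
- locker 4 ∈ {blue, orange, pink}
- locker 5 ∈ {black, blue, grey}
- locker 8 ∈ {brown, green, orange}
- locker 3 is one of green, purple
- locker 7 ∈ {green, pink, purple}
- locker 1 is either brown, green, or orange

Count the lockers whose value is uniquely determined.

4

locker 1, locker 6, locker 8 between them cover only {brown, green, orange} — a naked triple. Remove those values from locker 3, locker 4, locker 7.
locker 3 has just one choice, so locker 3 = purple. Strike purple from locker 2, locker 7.
locker 7 must be pink (only option left). Strike pink from locker 4.
locker 4 has just one choice, so locker 4 = blue. Remove blue from locker 2, locker 5.
locker 2 has just one choice, so locker 2 = white.
Determined: locker 2=white, locker 3=purple, locker 4=blue, locker 7=pink. The other lockers each still have more than one consistent value. That makes 4.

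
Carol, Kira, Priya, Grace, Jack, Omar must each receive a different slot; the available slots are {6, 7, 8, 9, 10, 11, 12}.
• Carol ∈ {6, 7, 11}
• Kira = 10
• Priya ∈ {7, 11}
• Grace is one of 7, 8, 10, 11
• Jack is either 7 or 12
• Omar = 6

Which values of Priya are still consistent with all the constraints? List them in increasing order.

7, 11

Kira must be 10 (only option left). So Grace can't be 10.
That leaves Omar = 6. Eliminate 6 elsewhere: Carol.
The 4 still-open variables draw from only 4 values {7, 8, 11, 12}, so each is used; only Grace can be 8, hence Grace = 8.
The 3 still-open variables draw from only 3 values {7, 11, 12}, so each is used; only Jack can be 12, hence Jack = 12.
No further eliminations apply; Priya can still be any of 7, 11.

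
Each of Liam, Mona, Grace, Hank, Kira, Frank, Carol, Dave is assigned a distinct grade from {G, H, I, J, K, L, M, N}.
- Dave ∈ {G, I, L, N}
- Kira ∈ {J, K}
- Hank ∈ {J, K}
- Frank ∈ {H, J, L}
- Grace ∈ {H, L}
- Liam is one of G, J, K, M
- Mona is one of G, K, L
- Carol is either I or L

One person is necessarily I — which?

Among the 8 variables, M fits only Liam (and all 8 values in {G, H, I, J, K, L, M, N} must be used), so Liam = M.
The 7 still-open variables draw from only 7 values {G, H, I, J, K, L, N}, so each is used; only Dave can be N, hence Dave = N.
The 6 still-open variables draw from only 6 values {G, H, I, J, K, L}, so each is used; only Mona can be G, hence Mona = G.
The 5 still-open variables together cover exactly {H, I, J, K, L} — 5 values for 5 variables — and I appears only in Carol's list, so Carol = I.

Carol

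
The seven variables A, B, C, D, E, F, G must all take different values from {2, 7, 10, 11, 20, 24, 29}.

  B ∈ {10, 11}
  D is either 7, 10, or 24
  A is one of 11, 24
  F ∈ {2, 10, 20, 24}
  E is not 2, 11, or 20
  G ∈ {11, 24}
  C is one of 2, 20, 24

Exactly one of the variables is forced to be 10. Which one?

B

The 7 variables together cover exactly {2, 7, 10, 11, 20, 24, 29} — 7 values for 7 variables — and 29 appears only in E's list, so E = 29.
The 6 still-open variables draw from only 6 values {2, 7, 10, 11, 20, 24}, so each is used; only D can be 7, hence D = 7.
The 2 variables A and G are confined to {11, 24}, which locks those values in; drop them from B, C, F.
So 10 goes to B.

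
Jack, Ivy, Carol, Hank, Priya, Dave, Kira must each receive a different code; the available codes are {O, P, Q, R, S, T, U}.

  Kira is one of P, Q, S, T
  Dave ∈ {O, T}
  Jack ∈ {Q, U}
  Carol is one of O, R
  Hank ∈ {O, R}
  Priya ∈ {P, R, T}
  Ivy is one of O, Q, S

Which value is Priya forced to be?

Among the 7 variables, U fits only Jack (and all 7 values in {O, P, Q, R, S, T, U} must be used), so Jack = U.
Carol and Hank share exactly the 2 values {O, R}; by pigeonhole those values go to them, so strike O, R from Ivy, Priya, Dave.
That leaves Dave = T. So Priya, Kira can't be T.
So Priya = P.

P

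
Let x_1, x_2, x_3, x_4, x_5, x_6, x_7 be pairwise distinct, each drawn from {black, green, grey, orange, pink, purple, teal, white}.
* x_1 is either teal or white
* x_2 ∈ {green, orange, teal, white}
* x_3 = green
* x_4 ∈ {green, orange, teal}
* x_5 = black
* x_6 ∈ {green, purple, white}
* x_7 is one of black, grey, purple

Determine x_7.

grey

x_3 must be green (only option left). Eliminate green elsewhere: x_2, x_4, x_6.
x_5 has just one choice, so x_5 = black. Eliminate black elsewhere: x_7.
The 5 still-open variables together cover exactly {grey, orange, purple, teal, white} — 5 values for 5 variables — and grey appears only in x_7's list, so x_7 = grey.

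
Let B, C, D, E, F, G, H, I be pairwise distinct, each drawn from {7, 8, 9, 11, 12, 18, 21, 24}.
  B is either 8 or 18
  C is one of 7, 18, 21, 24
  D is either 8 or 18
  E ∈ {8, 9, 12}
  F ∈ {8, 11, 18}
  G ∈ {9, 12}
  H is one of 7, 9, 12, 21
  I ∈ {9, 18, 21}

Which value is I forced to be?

21

Among the 8 variables, 11 fits only F (and all 8 values in {7, 8, 9, 11, 12, 18, 21, 24} must be used), so F = 11.
The 7 still-open variables together cover exactly {7, 8, 9, 12, 18, 21, 24} — 7 values for 7 variables — and 24 appears only in C's list, so C = 24.
Among the 6 still-open variables, 7 fits only H (and all 6 values in {7, 8, 9, 12, 18, 21} must be used), so H = 7.
The 5 still-open variables together cover exactly {8, 9, 12, 18, 21} — 5 values for 5 variables — and 21 appears only in I's list, so I = 21.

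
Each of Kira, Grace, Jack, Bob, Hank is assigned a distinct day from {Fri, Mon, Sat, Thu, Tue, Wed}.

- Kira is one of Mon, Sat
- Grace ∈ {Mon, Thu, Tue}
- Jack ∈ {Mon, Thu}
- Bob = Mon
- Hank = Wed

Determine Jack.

Bob's domain is down to {Mon}, so Bob = Mon. Strike Mon from Kira, Grace, Jack.
So Jack = Thu.

Thu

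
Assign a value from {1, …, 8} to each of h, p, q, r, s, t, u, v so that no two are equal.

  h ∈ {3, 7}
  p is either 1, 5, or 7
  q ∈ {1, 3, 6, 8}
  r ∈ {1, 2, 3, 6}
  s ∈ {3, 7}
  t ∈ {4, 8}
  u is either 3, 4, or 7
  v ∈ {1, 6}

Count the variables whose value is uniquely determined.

4

The 8 variables draw from only 8 values {1, 2, 3, 4, 5, 6, 7, 8}, so each is used; only r can be 2, hence r = 2.
Among the 7 still-open variables, 5 fits only p (and all 7 values in {1, 3, 4, 5, 6, 7, 8} must be used), so p = 5.
The 2 variables h and s are confined to {3, 7}, which locks those values in; drop them from q, u.
u's domain is down to {4}, so u = 4. Remove 4 from t.
t must be 8 (only option left). Eliminate 8 elsewhere: q.
Determined: p=5, r=2, t=8, u=4. The other variables each still have more than one consistent value. That makes 4.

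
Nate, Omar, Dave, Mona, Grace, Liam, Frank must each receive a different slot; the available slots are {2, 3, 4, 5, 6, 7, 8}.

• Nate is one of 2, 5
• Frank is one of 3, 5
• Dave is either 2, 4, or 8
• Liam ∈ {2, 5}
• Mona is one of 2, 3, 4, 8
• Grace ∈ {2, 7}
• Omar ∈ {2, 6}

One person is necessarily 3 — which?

Frank

Among the 7 variables, 6 fits only Omar (and all 7 values in {2, 3, 4, 5, 6, 7, 8} must be used), so Omar = 6.
The 6 still-open variables draw from only 6 values {2, 3, 4, 5, 7, 8}, so each is used; only Grace can be 7, hence Grace = 7.
The 2 variables Nate and Liam are confined to {2, 5}, which locks those values in; drop them from Dave, Mona, Frank.
So 3 goes to Frank.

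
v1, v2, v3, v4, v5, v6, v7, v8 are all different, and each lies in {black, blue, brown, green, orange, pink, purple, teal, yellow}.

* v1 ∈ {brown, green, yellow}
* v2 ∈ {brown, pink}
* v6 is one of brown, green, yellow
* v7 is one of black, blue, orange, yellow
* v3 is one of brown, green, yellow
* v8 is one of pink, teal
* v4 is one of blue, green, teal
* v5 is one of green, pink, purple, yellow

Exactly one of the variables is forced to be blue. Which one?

v4

v1, v3, v6 between them cover only {brown, green, yellow} — a naked triple. Remove those values from v2, v4, v5, v7.
v2 must be pink (only option left). Strike pink from v5, v8.
v5 must be purple (only option left).
That leaves v8 = teal. Strike teal from v4.
So blue goes to v4.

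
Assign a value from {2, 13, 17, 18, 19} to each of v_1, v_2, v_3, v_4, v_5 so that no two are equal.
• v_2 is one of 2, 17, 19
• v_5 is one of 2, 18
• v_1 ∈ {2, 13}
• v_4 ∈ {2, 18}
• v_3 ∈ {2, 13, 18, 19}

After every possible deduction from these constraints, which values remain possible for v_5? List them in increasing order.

Among the 5 variables, 17 fits only v_2 (and all 5 values in {2, 13, 17, 18, 19} must be used), so v_2 = 17.
The 4 still-open variables together cover exactly {2, 13, 18, 19} — 4 values for 4 variables — and 19 appears only in v_3's list, so v_3 = 19.
The 3 still-open variables draw from only 3 values {2, 13, 18}, so each is used; only v_1 can be 13, hence v_1 = 13.
No further eliminations apply; v_5 can still be any of 2, 18.

2, 18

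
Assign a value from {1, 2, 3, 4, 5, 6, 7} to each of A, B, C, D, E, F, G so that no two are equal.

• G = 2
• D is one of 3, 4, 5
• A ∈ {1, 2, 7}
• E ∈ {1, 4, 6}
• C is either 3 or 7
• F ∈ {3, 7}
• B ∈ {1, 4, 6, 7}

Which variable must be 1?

A

G must be 2 (only option left). Strike 2 from A.
Among the 6 still-open variables, 5 fits only D (and all 6 values in {1, 3, 4, 5, 6, 7} must be used), so D = 5.
The 2 variables C and F are confined to {3, 7}, which locks those values in; drop them from A, B.
So 1 goes to A.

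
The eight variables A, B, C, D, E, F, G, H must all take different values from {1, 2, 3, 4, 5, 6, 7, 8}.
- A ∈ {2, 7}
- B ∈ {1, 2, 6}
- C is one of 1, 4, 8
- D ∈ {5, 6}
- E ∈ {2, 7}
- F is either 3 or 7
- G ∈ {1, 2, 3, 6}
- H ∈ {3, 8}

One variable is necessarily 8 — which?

The 8 variables draw from only 8 values {1, 2, 3, 4, 5, 6, 7, 8}, so each is used; only C can be 4, hence C = 4.
The 7 still-open variables draw from only 7 values {1, 2, 3, 5, 6, 7, 8}, so each is used; only D can be 5, hence D = 5.
Among the 6 still-open variables, 8 fits only H (and all 6 values in {1, 2, 3, 6, 7, 8} must be used), so H = 8.

H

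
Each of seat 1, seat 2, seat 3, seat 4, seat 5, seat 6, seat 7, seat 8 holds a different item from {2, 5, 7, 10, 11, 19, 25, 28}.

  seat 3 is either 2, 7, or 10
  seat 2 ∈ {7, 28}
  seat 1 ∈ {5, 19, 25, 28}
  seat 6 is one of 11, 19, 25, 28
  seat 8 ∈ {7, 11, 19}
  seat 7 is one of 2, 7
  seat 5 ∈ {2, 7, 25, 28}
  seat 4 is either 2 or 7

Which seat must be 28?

The 8 variables together cover exactly {2, 5, 7, 10, 11, 19, 25, 28} — 8 values for 8 variables — and 5 appears only in seat 1's list, so seat 1 = 5.
The 7 still-open variables draw from only 7 values {2, 7, 10, 11, 19, 25, 28}, so each is used; only seat 3 can be 10, hence seat 3 = 10.
The 2 variables seat 4 and seat 7 are confined to {2, 7}, which locks those values in; drop them from seat 2, seat 5, seat 8.
So 28 goes to seat 2.

seat 2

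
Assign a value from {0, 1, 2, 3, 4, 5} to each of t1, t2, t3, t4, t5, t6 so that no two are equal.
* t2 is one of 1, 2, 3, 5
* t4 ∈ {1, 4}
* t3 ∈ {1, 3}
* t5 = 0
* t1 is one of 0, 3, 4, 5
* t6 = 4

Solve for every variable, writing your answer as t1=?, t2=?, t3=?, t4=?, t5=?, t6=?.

t5 has just one choice, so t5 = 0. So t1 can't be 0.
t6 must be 4 (only option left). Eliminate 4 elsewhere: t1, t4.
That leaves t4 = 1. Eliminate 1 elsewhere: t2, t3.
t3 must be 3 (only option left). Strike 3 from t1, t2.
That leaves t1 = 5. Eliminate 5 elsewhere: t2.
t2 has just one choice, so t2 = 2.

t1=5, t2=2, t3=3, t4=1, t5=0, t6=4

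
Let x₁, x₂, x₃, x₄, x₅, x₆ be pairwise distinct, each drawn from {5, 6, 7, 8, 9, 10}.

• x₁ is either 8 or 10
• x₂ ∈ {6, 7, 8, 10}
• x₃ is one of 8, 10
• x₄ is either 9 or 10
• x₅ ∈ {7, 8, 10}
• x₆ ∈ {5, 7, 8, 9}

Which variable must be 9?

The 6 variables draw from only 6 values {5, 6, 7, 8, 9, 10}, so each is used; only x₆ can be 5, hence x₆ = 5.
The 5 still-open variables together cover exactly {6, 7, 8, 9, 10} — 5 values for 5 variables — and 6 appears only in x₂'s list, so x₂ = 6.
Among the 4 still-open variables, 7 fits only x₅ (and all 4 values in {7, 8, 9, 10} must be used), so x₅ = 7.
The 3 still-open variables together cover exactly {8, 9, 10} — 3 values for 3 variables — and 9 appears only in x₄'s list, so x₄ = 9.

x₄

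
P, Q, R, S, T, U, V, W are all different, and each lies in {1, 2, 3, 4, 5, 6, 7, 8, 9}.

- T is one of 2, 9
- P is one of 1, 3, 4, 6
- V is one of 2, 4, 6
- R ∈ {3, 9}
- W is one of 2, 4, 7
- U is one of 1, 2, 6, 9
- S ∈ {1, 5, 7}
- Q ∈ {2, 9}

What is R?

Among the 8 variables, 5 fits only S (and all 8 values in {1, 2, 3, 4, 5, 6, 7, 9} must be used), so S = 5.
Among the 7 still-open variables, 7 fits only W (and all 7 values in {1, 2, 3, 4, 6, 7, 9} must be used), so W = 7.
Q and T between them cover only {2, 9} — a naked pair. Remove those values from R, U, V.
So R = 3.

3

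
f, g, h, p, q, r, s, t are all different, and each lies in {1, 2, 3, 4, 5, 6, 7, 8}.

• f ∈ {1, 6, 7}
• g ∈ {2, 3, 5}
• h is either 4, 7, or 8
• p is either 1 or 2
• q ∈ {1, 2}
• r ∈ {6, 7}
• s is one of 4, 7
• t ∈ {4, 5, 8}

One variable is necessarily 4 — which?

Among the 8 variables, 3 fits only g (and all 8 values in {1, 2, 3, 4, 5, 6, 7, 8} must be used), so g = 3.
Among the 7 still-open variables, 5 fits only t (and all 7 values in {1, 2, 4, 5, 6, 7, 8} must be used), so t = 5.
The 6 still-open variables together cover exactly {1, 2, 4, 6, 7, 8} — 6 values for 6 variables — and 8 appears only in h's list, so h = 8.
Among the 5 still-open variables, 4 fits only s (and all 5 values in {1, 2, 4, 6, 7} must be used), so s = 4.

s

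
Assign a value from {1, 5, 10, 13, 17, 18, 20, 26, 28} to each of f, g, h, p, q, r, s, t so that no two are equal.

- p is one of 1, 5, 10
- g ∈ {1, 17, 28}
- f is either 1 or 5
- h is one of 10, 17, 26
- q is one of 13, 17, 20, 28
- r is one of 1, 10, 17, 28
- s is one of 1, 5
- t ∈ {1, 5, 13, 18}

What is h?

f and s share exactly the 2 values {1, 5}; by pigeonhole those values go to them, so strike 1, 5 from g, p, r, t.
p must be 10 (only option left). Eliminate 10 elsewhere: h, r.
The 2 variables g and r are confined to {17, 28}, which locks those values in; drop them from h, q.
So h = 26.

26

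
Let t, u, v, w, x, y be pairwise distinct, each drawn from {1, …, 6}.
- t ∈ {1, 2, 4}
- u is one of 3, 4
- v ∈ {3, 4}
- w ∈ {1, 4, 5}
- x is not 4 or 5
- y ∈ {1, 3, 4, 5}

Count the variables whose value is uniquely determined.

2

The 6 variables together cover exactly {1, 2, 3, 4, 5, 6} — 6 values for 6 variables — and 6 appears only in x's list, so x = 6.
The 5 still-open variables together cover exactly {1, 2, 3, 4, 5} — 5 values for 5 variables — and 2 appears only in t's list, so t = 2.
u and v share exactly the 2 values {3, 4}; by pigeonhole those values go to them, so strike 3, 4 from w, y.
Determined: t=2, x=6. The other variables each still have more than one consistent value. That makes 2.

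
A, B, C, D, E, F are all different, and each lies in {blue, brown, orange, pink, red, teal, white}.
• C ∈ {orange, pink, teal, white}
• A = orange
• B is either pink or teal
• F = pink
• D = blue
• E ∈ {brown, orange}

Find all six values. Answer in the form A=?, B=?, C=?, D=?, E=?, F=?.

A=orange, B=teal, C=white, D=blue, E=brown, F=pink

A must be orange (only option left). Eliminate orange elsewhere: C, E.
D has just one choice, so D = blue.
E must be brown (only option left).
F's domain is down to {pink}, so F = pink. Eliminate pink elsewhere: B, C.
B has just one choice, so B = teal. Remove teal from C.
C's domain is down to {white}, so C = white.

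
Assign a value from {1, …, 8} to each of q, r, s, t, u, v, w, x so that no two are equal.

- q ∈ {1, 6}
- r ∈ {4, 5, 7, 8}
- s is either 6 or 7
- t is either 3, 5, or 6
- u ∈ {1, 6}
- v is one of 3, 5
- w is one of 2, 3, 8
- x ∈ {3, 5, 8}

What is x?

8

Among the 8 variables, 2 fits only w (and all 8 values in {1, 2, 3, 4, 5, 6, 7, 8} must be used), so w = 2.
The 7 still-open variables draw from only 7 values {1, 3, 4, 5, 6, 7, 8}, so each is used; only r can be 4, hence r = 4.
The 6 still-open variables draw from only 6 values {1, 3, 5, 6, 7, 8}, so each is used; only s can be 7, hence s = 7.
Among the 5 still-open variables, 8 fits only x (and all 5 values in {1, 3, 5, 6, 8} must be used), so x = 8.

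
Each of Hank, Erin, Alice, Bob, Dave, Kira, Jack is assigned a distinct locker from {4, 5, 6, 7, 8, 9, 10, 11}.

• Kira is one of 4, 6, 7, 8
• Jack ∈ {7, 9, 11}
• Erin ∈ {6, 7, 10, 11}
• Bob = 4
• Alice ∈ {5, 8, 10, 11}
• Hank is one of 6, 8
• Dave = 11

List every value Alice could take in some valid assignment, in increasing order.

5, 8, 10

Bob has just one choice, so Bob = 4. Remove 4 from Kira.
Dave must be 11 (only option left). So Erin, Alice, Jack can't be 11.
No further eliminations apply; Alice can still be any of 5, 8, 10.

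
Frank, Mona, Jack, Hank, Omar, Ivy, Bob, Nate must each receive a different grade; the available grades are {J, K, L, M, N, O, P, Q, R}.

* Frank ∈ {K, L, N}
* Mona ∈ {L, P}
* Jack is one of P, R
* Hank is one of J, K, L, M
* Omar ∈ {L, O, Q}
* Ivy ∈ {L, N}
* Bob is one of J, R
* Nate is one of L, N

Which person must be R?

The 2 variables Ivy and Nate are confined to {L, N}, which locks those values in; drop them from Frank, Mona, Hank, Omar.
Frank must be K (only option left). So Hank can't be K.
Mona's domain is down to {P}, so Mona = P. Strike P from Jack.
So R goes to Jack.

Jack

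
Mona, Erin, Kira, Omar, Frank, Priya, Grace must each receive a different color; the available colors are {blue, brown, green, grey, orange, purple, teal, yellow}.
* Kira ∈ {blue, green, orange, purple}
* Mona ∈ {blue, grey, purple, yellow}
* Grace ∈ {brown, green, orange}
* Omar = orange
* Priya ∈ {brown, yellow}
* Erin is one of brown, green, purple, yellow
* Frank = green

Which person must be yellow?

Omar must be orange (only option left). Remove orange from Kira, Grace.
Frank has just one choice, so Frank = green. Eliminate green elsewhere: Erin, Kira, Grace.
Grace must be brown (only option left). So Erin, Priya can't be brown.
So yellow goes to Priya.

Priya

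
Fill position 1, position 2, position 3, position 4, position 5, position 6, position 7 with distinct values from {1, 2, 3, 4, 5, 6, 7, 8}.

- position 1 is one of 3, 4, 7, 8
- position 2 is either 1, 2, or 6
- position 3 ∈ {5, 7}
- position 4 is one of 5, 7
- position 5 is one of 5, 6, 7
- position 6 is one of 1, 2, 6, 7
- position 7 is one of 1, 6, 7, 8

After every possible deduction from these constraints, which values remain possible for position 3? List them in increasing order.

The 2 variables position 3 and position 4 are confined to {5, 7}, which locks those values in; drop them from position 1, position 5, position 6, position 7.
position 5 must be 6 (only option left). Remove 6 from position 2, position 6, position 7.
position 2 and position 6 between them cover only {1, 2} — a naked pair. Remove those values from position 7.
position 7 has just one choice, so position 7 = 8. Remove 8 from position 1.
No further eliminations apply; position 3 can still be any of 5, 7.

5, 7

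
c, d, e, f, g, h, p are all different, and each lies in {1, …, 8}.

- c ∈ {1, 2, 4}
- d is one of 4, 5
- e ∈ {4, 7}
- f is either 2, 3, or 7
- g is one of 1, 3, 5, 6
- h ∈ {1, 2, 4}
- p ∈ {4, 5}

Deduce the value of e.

7

The 7 variables draw from only 7 values {1, 2, 3, 4, 5, 6, 7}, so each is used; only g can be 6, hence g = 6.
The 6 still-open variables together cover exactly {1, 2, 3, 4, 5, 7} — 6 values for 6 variables — and 3 appears only in f's list, so f = 3.
The 5 still-open variables together cover exactly {1, 2, 4, 5, 7} — 5 values for 5 variables — and 7 appears only in e's list, so e = 7.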